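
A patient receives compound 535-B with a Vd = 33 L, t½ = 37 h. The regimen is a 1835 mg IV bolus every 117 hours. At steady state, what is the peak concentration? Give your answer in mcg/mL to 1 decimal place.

62.6 mcg/mL

k = ln2/t½ = ln2/37 ≈ 0.018734 h⁻¹; fraction remaining f = e^(−kτ) = e^(−0.018734×117) ≈ 0.1117.
At steady state, accumulation factor R = 1/(1 − e^(−kτ)) ≈ 1.1257.
Each bolus raises the concentration by D/Vd = 1835/33 ≈ 55.606 mcg/mL.
Steady-state peak Cmax,ss = C₀·R ≈ 55.606 × 1.1257 ≈ 62.596 mcg/mL.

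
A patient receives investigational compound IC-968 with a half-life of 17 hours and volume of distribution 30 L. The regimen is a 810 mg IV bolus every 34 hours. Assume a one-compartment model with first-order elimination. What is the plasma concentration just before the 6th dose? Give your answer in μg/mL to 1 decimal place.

f = (1/2)^(τ/t½) = (1/2)^(34/17) ≈ 0.2500.
C₀ = D/Vd = 810/30 ≈ 27.000 μg/mL.
Before the 6th dose, 5 doses have been given. Superposition: Cmin = C₀·(f + f² + … + f^5).
≈ 27.000 × (0.2500 + 0.0625 + 0.0156 + 0.0039 + 0.0010) ≈ 27.000 × 0.3330 ≈ 8.991 μg/mL.

9.0 μg/mL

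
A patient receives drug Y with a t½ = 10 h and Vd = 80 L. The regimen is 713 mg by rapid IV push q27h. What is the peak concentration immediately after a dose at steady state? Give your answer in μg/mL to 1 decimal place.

τ/t½ = 27/10 ≈ 2.7, so fraction remaining f = (1/2)^(27/10) ≈ 0.1539.
Accumulation ratio R = 1/(1 − f) ≈ 1/0.8461 ≈ 1.1819.
Each bolus raises the concentration by D/Vd = 713/80 ≈ 8.912 μg/mL.
Steady-state peak Cmax,ss = C₀·R ≈ 8.912 × 1.1819 ≈ 10.533 μg/mL.

10.5 μg/mL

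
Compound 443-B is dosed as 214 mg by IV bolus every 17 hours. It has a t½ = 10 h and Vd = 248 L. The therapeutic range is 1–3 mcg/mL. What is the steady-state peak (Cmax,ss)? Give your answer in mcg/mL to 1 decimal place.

1.2 mcg/mL

τ/t½ = 17/10 ≈ 1.7, so fraction remaining f = (1/2)^(17/10) ≈ 0.3078.
At steady state, accumulation factor R = 1/(1 − e^(−kτ)) ≈ 1.4447.
Each bolus raises the concentration by D/Vd = 214/248 ≈ 0.863 mcg/mL.
Steady-state peak Cmax,ss = C₀·R ≈ 0.863 × 1.4447 ≈ 1.247 mcg/mL.
Peak 1.2 mcg/mL vs MTC 3 mcg/mL: below toxic threshold.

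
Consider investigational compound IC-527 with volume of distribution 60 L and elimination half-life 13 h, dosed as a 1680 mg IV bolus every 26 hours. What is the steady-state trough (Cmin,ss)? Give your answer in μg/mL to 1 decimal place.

9.3 μg/mL

The dosing interval is 2 half-lives, so f = 2^(−2) = 0.25.
Accumulation ratio R = 1/(1 − f) = 1/0.75 = 4/3.
Single-dose peak C₀ = D/Vd = 1680/60 = 28 μg/mL.
Steady-state peak Cmax,ss = C₀·R = 28 × 4/3 ≈ 37.333 μg/mL.
Steady-state trough Cmin,ss = Cmax,ss·f ≈ 37.333 × 0.25 ≈ 9.333 μg/mL.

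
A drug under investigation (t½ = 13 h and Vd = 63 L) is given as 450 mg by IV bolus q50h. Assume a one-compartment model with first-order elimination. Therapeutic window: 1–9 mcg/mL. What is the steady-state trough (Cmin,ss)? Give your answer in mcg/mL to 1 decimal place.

0.5 mcg/mL

τ/t½ = 50/13 ≈ 3.8462, so fraction remaining f = (1/2)^(50/13) ≈ 0.0695.
Single-dose peak C₀ = D/Vd = 450/63 ≈ 7.143 mcg/mL.
Steady-state trough Cmin,ss = C₀·f/(1−f) ≈ 7.143 × 0.0695/0.9305 ≈ 0.534 mcg/mL.
Trough 0.5 mcg/mL vs MEC 1 mcg/mL: subtherapeutic.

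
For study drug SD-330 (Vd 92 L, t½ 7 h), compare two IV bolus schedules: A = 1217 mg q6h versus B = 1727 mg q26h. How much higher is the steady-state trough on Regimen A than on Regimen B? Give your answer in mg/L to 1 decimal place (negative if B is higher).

Regimen A: f = (1/2)^(6/7) ≈ 0.5520; Cmin,ss = (1217/92)·f/(1−f) ≈ 16.299 mg/L.
Regimen B: f = (1/2)^(26/7) ≈ 0.0762; Cmin,ss = (1727/92)·f/(1−f) ≈ 1.548 mg/L.
Difference ≈ 16.299 − 1.548 ≈ 14.751 mg/L.

14.8 mg/L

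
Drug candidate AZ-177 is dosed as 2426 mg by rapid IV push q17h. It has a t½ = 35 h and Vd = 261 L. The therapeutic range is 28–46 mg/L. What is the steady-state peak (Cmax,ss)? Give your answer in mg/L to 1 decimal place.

τ/t½ = 17/35 ≈ 0.48571, so fraction remaining f = (1/2)^(17/35) ≈ 0.7141.
Accumulation ratio R = 1/(1 − f) ≈ 1/0.2859 ≈ 3.4977.
Single-dose peak C₀ = D/Vd = 2426/261 ≈ 9.295 mg/L.
Steady-state peak Cmax,ss = C₀·R ≈ 9.295 × 3.4977 ≈ 32.511 mg/L.
Peak 32.5 mg/L vs MTC 46 mg/L: below toxic threshold.

32.5 mg/L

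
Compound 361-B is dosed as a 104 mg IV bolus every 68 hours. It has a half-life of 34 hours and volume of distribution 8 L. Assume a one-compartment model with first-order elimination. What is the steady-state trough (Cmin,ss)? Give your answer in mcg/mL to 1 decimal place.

τ = 68 h = 2 half-lives, so f = (1/2)^2 = 0.25.
Accumulation ratio R = 1/(1 − f) = 1/0.75 = 4/3.
Single-dose peak C₀ = D/Vd = 104/8 = 13 mcg/mL.
Steady-state peak Cmax,ss = C₀·R = 13 × 4/3 ≈ 17.333 mcg/mL.
Steady-state trough Cmin,ss = Cmax,ss·f ≈ 17.333 × 0.25 ≈ 4.333 mcg/mL.

4.3 mcg/mL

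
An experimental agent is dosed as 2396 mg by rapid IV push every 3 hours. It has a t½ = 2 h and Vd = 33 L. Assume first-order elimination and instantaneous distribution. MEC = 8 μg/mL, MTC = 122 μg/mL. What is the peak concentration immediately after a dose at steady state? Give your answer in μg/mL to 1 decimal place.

112.3 μg/mL

k = ln2/t½ = ln2/2 ≈ 0.346574 h⁻¹; fraction remaining f = e^(−kτ) = e^(−0.346574×3) ≈ 0.3536.
Accumulation ratio R = 1/(1 − f) ≈ 1/0.6464 ≈ 1.5470.
Each bolus raises the concentration by D/Vd = 2396/33 ≈ 72.606 μg/mL.
Steady-state peak Cmax,ss = C₀·R ≈ 72.606 × 1.5470 ≈ 112.321 μg/mL.
Peak 112.3 μg/mL vs MTC 122 μg/mL: below toxic threshold.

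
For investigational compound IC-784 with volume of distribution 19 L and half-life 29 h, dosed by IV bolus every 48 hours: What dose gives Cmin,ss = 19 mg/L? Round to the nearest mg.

τ/t½ = 48/29 ≈ 1.6552, so f = (1/2)^(48/29) ≈ 0.317500.
Cmin,ss = (D/Vd)·f/(1−f), so D = Cmin,ss·Vd·(1−f)/f.
D = 19 × 19 × (1−f)/f ≈ 19 × 19 × 2.14961 ≈ 776.01 mg.

776 mg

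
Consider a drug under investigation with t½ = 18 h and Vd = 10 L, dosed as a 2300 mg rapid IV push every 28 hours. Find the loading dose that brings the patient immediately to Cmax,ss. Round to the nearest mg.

3486 mg

f = (1/2)^(28/18) ≈ 0.340198; accumulation ratio R = 1/(1−f) ≈ 1.51561.
Loading dose to hit Cmax,ss on first dose: D_load = D_maint·R ≈ 2300 × 1.51561 ≈ 3485.90 mg.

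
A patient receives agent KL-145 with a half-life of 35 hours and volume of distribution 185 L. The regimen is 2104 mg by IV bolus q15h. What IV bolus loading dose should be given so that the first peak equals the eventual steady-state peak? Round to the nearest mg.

8187 mg

f = (1/2)^(15/35) ≈ 0.742997; accumulation ratio R = 1/(1−f) ≈ 3.89101.
Loading dose to hit Cmax,ss on first dose: D_load = D_maint·R ≈ 2104 × 3.89101 ≈ 8186.69 mg.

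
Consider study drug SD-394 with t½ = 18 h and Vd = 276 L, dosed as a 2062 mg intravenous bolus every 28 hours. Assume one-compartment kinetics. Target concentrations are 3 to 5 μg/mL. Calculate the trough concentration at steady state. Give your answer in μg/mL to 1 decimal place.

3.9 μg/mL

Over one 28-h interval, 28/18 ≈ 1.5556 half-lives elapse, leaving f ≈ 0.3402 of each dose.
Each bolus raises the concentration by D/Vd = 2062/276 ≈ 7.471 μg/mL.
Steady-state trough Cmin,ss = C₀·f/(1−f) ≈ 7.471 × 0.3402/0.6598 ≈ 3.852 μg/mL.
Trough 3.9 μg/mL vs MEC 3 μg/mL: adequate.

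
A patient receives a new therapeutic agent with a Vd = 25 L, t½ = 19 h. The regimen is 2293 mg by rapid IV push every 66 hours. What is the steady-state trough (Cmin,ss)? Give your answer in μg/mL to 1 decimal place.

9.1 μg/mL

τ/t½ = 66/19 ≈ 3.4737, so fraction remaining f = (1/2)^(66/19) ≈ 0.0900.
At steady state, accumulation factor R = 1/(1 − e^(−kτ)) ≈ 1.0989.
Each bolus raises the concentration by D/Vd = 2293/25 ≈ 91.720 μg/mL.
Steady-state peak Cmax,ss = C₀·R ≈ 91.720 × 1.0989 ≈ 100.791 μg/mL.
Steady-state trough Cmin,ss = Cmax,ss·f ≈ 100.791 × 0.0900 ≈ 9.071 μg/mL.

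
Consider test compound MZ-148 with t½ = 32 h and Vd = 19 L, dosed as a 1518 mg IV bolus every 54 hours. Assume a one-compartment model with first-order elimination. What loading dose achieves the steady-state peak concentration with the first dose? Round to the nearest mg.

f = (1/2)^(54/32) ≈ 0.310464; accumulation ratio R = 1/(1−f) ≈ 1.45025.
Loading dose to hit Cmax,ss on first dose: D_load = D_maint·R ≈ 1518 × 1.45025 ≈ 2201.48 mg.

2201 mg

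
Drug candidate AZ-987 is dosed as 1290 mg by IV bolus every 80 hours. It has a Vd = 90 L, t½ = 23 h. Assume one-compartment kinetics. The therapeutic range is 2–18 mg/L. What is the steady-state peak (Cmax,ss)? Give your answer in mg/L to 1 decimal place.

τ/t½ = 80/23 ≈ 3.4783, so fraction remaining f = (1/2)^(80/23) ≈ 0.0897.
At steady state, accumulation factor R = 1/(1 − e^(−kτ)) ≈ 1.0985.
Each bolus raises the concentration by D/Vd = 1290/90 ≈ 14.333 mg/L.
Steady-state peak Cmax,ss = C₀·R ≈ 14.333 × 1.0985 ≈ 15.745 mg/L.
Peak 15.7 mg/L vs MTC 18 mg/L: below toxic threshold.

15.7 mg/L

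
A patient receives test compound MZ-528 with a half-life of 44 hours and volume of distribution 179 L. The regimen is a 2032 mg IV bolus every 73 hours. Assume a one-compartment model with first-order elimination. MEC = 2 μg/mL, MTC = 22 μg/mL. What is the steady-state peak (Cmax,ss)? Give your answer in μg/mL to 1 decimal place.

16.6 μg/mL

Over one 73-h interval, 73/44 ≈ 1.6591 half-lives elapse, leaving f ≈ 0.3166 of each dose.
At steady state, accumulation factor R = 1/(1 − e^(−kτ)) ≈ 1.4633.
Single-dose peak C₀ = D/Vd = 2032/179 ≈ 11.352 μg/mL.
Cmax,ss = C₀/(1 − f) ≈ 11.352/0.6834 ≈ 16.611 μg/mL.
Peak 16.6 μg/mL vs MTC 22 μg/mL: below toxic threshold.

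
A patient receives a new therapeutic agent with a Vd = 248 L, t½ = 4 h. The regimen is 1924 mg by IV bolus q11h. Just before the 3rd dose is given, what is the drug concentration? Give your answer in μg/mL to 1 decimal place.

1.3 μg/mL

f = (1/2)^(τ/t½) = (1/2)^(11/4) ≈ 0.1487.
C₀ = D/Vd = 1924/248 ≈ 7.758 μg/mL.
Before the 3rd dose, 2 doses have been given. Superposition: Cmin = C₀·(f + f²).
≈ 7.758 × (0.1487 + 0.0221) ≈ 7.758 × 0.1708 ≈ 1.325 μg/mL.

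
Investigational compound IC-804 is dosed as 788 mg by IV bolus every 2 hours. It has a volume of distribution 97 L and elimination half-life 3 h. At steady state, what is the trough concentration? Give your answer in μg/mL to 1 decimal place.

k = ln2/t½ = ln2/3 ≈ 0.231049 h⁻¹; fraction remaining f = e^(−kτ) = e^(−0.231049×2) ≈ 0.6300.
Each bolus raises the concentration by D/Vd = 788/97 ≈ 8.124 μg/mL.
Steady-state trough Cmin,ss = C₀·f/(1−f) ≈ 8.124 × 0.6300/0.3700 ≈ 13.833 μg/mL.

13.8 μg/mL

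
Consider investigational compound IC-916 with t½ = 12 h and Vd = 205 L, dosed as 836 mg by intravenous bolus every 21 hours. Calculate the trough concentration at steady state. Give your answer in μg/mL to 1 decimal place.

1.7 μg/mL

k = ln2/t½ = ln2/12 ≈ 0.057762 h⁻¹; fraction remaining f = e^(−kτ) = e^(−0.057762×21) ≈ 0.2973.
At steady state, accumulation factor R = 1/(1 − e^(−kτ)) ≈ 1.4231.
Single-dose peak C₀ = D/Vd = 836/205 ≈ 4.078 μg/mL.
Steady-state peak Cmax,ss = C₀·R ≈ 4.078 × 1.4231 ≈ 5.803 μg/mL.
One interval later, Cmin,ss = Cmax,ss·e^(−kτ) ≈ 5.803 × 0.2973 ≈ 1.725 μg/mL.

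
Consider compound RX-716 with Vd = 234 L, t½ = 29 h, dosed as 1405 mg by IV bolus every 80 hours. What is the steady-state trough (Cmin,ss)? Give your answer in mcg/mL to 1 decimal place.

Over one 80-h interval, 80/29 ≈ 2.7586 half-lives elapse, leaving f ≈ 0.1478 of each dose.
At steady state, accumulation factor R = 1/(1 − e^(−kτ)) ≈ 1.1734.
Each bolus raises the concentration by D/Vd = 1405/234 ≈ 6.004 mcg/mL.
Cmax,ss = C₀/(1 − f) ≈ 6.004/0.8522 ≈ 7.045 mcg/mL.
One interval later, Cmin,ss = Cmax,ss·e^(−kτ) ≈ 7.045 × 0.1478 ≈ 1.041 mcg/mL.

1.0 mcg/mL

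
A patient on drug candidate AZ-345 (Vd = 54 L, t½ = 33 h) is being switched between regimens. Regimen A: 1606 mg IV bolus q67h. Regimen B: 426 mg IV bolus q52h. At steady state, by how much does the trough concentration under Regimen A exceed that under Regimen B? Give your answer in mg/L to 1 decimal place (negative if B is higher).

Regimen A: f = (1/2)^(67/33) ≈ 0.2448; Cmin,ss = (1606/54)·f/(1−f) ≈ 9.641 mg/L.
Regimen B: f = (1/2)^(52/33) ≈ 0.3355; Cmin,ss = (426/54)·f/(1−f) ≈ 3.983 mg/L.
Difference ≈ 9.641 − 3.983 ≈ 5.658 mg/L.

5.7 mg/L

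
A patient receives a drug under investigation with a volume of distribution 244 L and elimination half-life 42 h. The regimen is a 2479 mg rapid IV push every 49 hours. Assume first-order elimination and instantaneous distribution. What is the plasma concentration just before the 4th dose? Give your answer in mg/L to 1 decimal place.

7.4 mg/L

f = (1/2)^(τ/t½) = (1/2)^(49/42) ≈ 0.4454.
C₀ = D/Vd = 2479/244 ≈ 10.160 mg/L.
Before the 4th dose, 3 doses have been given. Superposition: Cmin = C₀·(f + f² + … + f^3).
≈ 10.160 × (0.4454 + 0.1984 + 0.0884) ≈ 10.160 × 0.7322 ≈ 7.439 mg/L.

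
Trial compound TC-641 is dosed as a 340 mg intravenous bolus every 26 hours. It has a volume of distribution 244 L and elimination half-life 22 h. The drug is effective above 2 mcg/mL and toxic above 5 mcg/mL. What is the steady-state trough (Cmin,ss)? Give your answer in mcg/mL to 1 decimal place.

τ/t½ = 26/22 ≈ 1.1818, so fraction remaining f = (1/2)^(26/22) ≈ 0.4408.
Accumulation ratio R = 1/(1 − f) ≈ 1/0.5592 ≈ 1.7883.
Each bolus raises the concentration by D/Vd = 340/244 ≈ 1.393 mcg/mL.
Cmax,ss = C₀/(1 − f) ≈ 1.393/0.5592 ≈ 2.491 mcg/mL.
One interval later, Cmin,ss = Cmax,ss·e^(−kτ) ≈ 2.491 × 0.4408 ≈ 1.098 mcg/mL.
Trough 1.1 mcg/mL vs MEC 2 mcg/mL: subtherapeutic.

1.1 mcg/mL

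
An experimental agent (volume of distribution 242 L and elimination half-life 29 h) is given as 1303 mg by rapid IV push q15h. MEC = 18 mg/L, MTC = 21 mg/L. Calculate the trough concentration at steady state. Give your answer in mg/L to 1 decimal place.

12.5 mg/L

τ/t½ = 15/29 ≈ 0.51724, so fraction remaining f = (1/2)^(15/29) ≈ 0.6987.
Accumulation ratio R = 1/(1 − f) ≈ 1/0.3013 ≈ 3.3190.
Single-dose peak C₀ = D/Vd = 1303/242 ≈ 5.384 mg/L.
Cmax,ss = C₀/(1 − f) ≈ 5.384/0.3013 ≈ 17.869 mg/L.
Steady-state trough Cmin,ss = Cmax,ss·f ≈ 17.869 × 0.6987 ≈ 12.485 mg/L.
Trough 12.5 mg/L vs MEC 18 mg/L: subtherapeutic.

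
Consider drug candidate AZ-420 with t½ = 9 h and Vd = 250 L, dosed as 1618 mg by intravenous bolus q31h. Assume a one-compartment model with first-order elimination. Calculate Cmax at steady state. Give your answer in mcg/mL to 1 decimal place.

7.1 mcg/mL

τ/t½ = 31/9 ≈ 3.4444, so fraction remaining f = (1/2)^(31/9) ≈ 0.0919.
At steady state, accumulation factor R = 1/(1 − e^(−kτ)) ≈ 1.1012.
Each bolus raises the concentration by D/Vd = 1618/250 ≈ 6.472 mcg/mL.
Cmax,ss = C₀/(1 − f) ≈ 6.472/0.9081 ≈ 7.127 mcg/mL.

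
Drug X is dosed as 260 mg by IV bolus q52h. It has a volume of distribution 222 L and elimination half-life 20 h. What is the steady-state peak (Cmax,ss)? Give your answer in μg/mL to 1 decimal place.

1.4 μg/mL

Over one 52-h interval, 52/20 ≈ 2.6 half-lives elapse, leaving f ≈ 0.1649 of each dose.
At steady state, accumulation factor R = 1/(1 − e^(−kτ)) ≈ 1.1975.
Single-dose peak C₀ = D/Vd = 260/222 ≈ 1.171 μg/mL.
Steady-state peak Cmax,ss = C₀·R ≈ 1.171 × 1.1975 ≈ 1.402 μg/mL.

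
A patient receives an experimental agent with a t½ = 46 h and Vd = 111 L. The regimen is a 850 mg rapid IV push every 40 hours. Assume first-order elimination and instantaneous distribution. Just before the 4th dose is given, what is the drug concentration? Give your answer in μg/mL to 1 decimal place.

7.7 μg/mL

f = (1/2)^(τ/t½) = (1/2)^(40/46) ≈ 0.5473.
C₀ = D/Vd = 850/111 ≈ 7.658 μg/mL.
Before the 4th dose, 3 doses have been given. Superposition: Cmin = C₀·(f + f² + … + f^3).
≈ 7.658 × (0.5473 + 0.2995 + 0.1639) ≈ 7.658 × 1.0107 ≈ 7.740 μg/mL.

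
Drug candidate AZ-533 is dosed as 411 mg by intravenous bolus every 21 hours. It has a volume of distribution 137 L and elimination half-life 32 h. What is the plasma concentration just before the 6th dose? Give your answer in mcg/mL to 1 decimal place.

f = (1/2)^(τ/t½) = (1/2)^(21/32) ≈ 0.6345.
C₀ = D/Vd = 411/137 ≈ 3.000 mcg/mL.
Before the 6th dose, 5 doses have been given. Superposition: Cmin = C₀·(f + f² + … + f^5).
≈ 3.000 × (0.6345 + 0.4026 + 0.2554 + 0.1621 + 0.1028) ≈ 3.000 × 1.5574 ≈ 4.672 mcg/mL.

4.7 mcg/mL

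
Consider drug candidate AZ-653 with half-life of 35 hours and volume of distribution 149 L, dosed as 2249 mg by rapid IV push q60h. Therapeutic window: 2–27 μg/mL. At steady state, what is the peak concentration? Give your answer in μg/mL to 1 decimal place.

21.7 μg/mL

τ/t½ = 60/35 ≈ 1.7143, so fraction remaining f = (1/2)^(60/35) ≈ 0.3048.
At steady state, accumulation factor R = 1/(1 − e^(−kτ)) ≈ 1.4384.
Each bolus raises the concentration by D/Vd = 2249/149 ≈ 15.094 μg/mL.
Cmax,ss = C₀/(1 − f) ≈ 15.094/0.6952 ≈ 21.712 μg/mL.
Peak 21.7 μg/mL vs MTC 27 μg/mL: below toxic threshold.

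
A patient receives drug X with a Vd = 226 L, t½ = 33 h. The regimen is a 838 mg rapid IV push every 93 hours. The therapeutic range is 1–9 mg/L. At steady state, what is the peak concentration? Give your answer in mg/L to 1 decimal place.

4.3 mg/L

τ/t½ = 93/33 ≈ 2.8182, so fraction remaining f = (1/2)^(93/33) ≈ 0.1418.
At steady state, accumulation factor R = 1/(1 − e^(−kτ)) ≈ 1.1652.
Each bolus raises the concentration by D/Vd = 838/226 ≈ 3.708 mg/L.
Steady-state peak Cmax,ss = C₀·R ≈ 3.708 × 1.1652 ≈ 4.321 mg/L.
Peak 4.3 mg/L vs MTC 9 mg/L: below toxic threshold.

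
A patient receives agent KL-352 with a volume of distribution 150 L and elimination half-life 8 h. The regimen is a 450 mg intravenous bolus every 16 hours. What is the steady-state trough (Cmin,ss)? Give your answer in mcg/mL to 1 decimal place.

τ = 16 h = 2 half-lives, so f = (1/2)^2 = 0.25.
Accumulation ratio R = 1/(1 − f) = 1/0.75 = 4/3.
Single-dose peak C₀ = D/Vd = 450/150 = 3 mcg/mL.
Steady-state peak Cmax,ss = C₀·R = 3 × 4/3 ≈ 4.000 mcg/mL.
Steady-state trough Cmin,ss = Cmax,ss·f ≈ 4.000 × 0.25 ≈ 1.000 mcg/mL.

1.0 mcg/mL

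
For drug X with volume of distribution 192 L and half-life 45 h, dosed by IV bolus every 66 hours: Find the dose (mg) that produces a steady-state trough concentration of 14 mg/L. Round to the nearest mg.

τ/t½ = 66/45 ≈ 1.4667, so f = (1/2)^(66/45) ≈ 0.361817.
Cmin,ss = (D/Vd)·f/(1−f), so D = Cmin,ss·Vd·(1−f)/f.
D = 14 × 192 × (1−f)/f ≈ 14 × 192 × 1.76383 ≈ 4741.18 mg.

4741 mg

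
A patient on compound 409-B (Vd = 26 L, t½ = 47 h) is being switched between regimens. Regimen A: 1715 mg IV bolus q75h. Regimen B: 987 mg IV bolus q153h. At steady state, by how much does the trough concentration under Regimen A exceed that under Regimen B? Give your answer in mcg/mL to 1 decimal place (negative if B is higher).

28.2 mcg/mL

Regimen A: f = (1/2)^(75/47) ≈ 0.3309; Cmin,ss = (1715/26)·f/(1−f) ≈ 32.621 mcg/mL.
Regimen B: f = (1/2)^(153/47) ≈ 0.1047; Cmin,ss = (987/26)·f/(1−f) ≈ 4.439 mcg/mL.
Difference ≈ 32.621 − 4.439 ≈ 28.182 mcg/mL.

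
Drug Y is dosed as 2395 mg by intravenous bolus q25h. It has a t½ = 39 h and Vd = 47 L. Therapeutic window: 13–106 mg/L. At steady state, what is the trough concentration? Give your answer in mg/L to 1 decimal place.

τ/t½ = 25/39 ≈ 0.64103, so fraction remaining f = (1/2)^(25/39) ≈ 0.6413.
Accumulation ratio R = 1/(1 − f) ≈ 1/0.3587 ≈ 2.7878.
Single-dose peak C₀ = D/Vd = 2395/47 ≈ 50.957 mg/L.
Steady-state peak Cmax,ss = C₀·R ≈ 50.957 × 2.7878 ≈ 142.058 mg/L.
Steady-state trough Cmin,ss = Cmax,ss·f ≈ 142.058 × 0.6413 ≈ 91.102 mg/L.
Trough 91.1 mg/L vs MEC 13 mg/L: adequate.

91.1 mg/L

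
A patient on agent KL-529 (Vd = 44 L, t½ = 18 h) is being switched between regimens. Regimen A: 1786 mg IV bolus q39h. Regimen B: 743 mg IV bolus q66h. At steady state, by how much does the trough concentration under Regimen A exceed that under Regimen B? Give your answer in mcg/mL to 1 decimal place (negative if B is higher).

Regimen A: f = (1/2)^(39/18) ≈ 0.2227; Cmin,ss = (1786/44)·f/(1−f) ≈ 11.629 mcg/mL.
Regimen B: f = (1/2)^(66/18) ≈ 0.0787; Cmin,ss = (743/44)·f/(1−f) ≈ 1.442 mcg/mL.
Difference ≈ 11.629 − 1.442 ≈ 10.187 mcg/mL.

10.2 mcg/mL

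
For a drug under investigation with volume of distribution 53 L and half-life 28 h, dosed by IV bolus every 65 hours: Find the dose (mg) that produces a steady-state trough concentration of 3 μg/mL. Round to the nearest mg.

τ/t½ = 65/28 ≈ 2.3214, so f = (1/2)^(65/28) ≈ 0.200069.
Cmin,ss = (D/Vd)·f/(1−f), so D = Cmin,ss·Vd·(1−f)/f.
D = 3 × 53 × (1−f)/f ≈ 3 × 53 × 3.99828 ≈ 635.73 mg.

636 mg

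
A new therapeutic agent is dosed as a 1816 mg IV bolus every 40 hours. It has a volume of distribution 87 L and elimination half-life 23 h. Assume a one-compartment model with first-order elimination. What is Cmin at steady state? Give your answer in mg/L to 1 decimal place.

8.9 mg/L

Over one 40-h interval, 40/23 ≈ 1.7391 half-lives elapse, leaving f ≈ 0.2996 of each dose.
At steady state, accumulation factor R = 1/(1 − e^(−kτ)) ≈ 1.4278.
Single-dose peak C₀ = D/Vd = 1816/87 ≈ 20.874 mg/L.
Steady-state peak Cmax,ss = C₀·R ≈ 20.874 × 1.4278 ≈ 29.804 mg/L.
One interval later, Cmin,ss = Cmax,ss·e^(−kτ) ≈ 29.804 × 0.2996 ≈ 8.929 mg/L.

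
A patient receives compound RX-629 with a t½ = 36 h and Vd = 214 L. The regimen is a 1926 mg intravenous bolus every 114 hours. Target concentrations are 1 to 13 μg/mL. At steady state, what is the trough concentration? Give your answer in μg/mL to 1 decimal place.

1.1 μg/mL

τ/t½ = 114/36 ≈ 3.1667, so fraction remaining f = (1/2)^(114/36) ≈ 0.1114.
Accumulation ratio R = 1/(1 − f) ≈ 1/0.8886 ≈ 1.1254.
Single-dose peak C₀ = D/Vd = 1926/214 ≈ 9.000 μg/mL.
Steady-state peak Cmax,ss = C₀·R ≈ 9.000 × 1.1254 ≈ 10.129 μg/mL.
Steady-state trough Cmin,ss = Cmax,ss·f ≈ 10.129 × 0.1114 ≈ 1.128 μg/mL.
Trough 1.1 μg/mL vs MEC 1 μg/mL: adequate.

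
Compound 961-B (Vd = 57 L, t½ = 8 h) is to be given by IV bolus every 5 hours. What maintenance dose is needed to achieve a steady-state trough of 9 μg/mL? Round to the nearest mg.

278 mg

τ/t½ = 5/8 ≈ 0.625, so f = (1/2)^(5/8) ≈ 0.648420.
Cmin,ss = (D/Vd)·f/(1−f), so D = Cmin,ss·Vd·(1−f)/f.
D = 9 × 57 × (1−f)/f ≈ 9 × 57 × 0.54221 ≈ 278.15 mg.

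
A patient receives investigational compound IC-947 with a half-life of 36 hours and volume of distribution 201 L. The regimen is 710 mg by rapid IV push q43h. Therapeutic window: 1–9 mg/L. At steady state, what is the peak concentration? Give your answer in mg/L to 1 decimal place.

Over one 43-h interval, 43/36 ≈ 1.1944 half-lives elapse, leaving f ≈ 0.4370 of each dose.
At steady state, accumulation factor R = 1/(1 − e^(−kτ)) ≈ 1.7762.
Single-dose peak C₀ = D/Vd = 710/201 ≈ 3.532 mg/L.
Steady-state peak Cmax,ss = C₀·R ≈ 3.532 × 1.7762 ≈ 6.274 mg/L.
Peak 6.3 mg/L vs MTC 9 mg/L: below toxic threshold.

6.3 mg/L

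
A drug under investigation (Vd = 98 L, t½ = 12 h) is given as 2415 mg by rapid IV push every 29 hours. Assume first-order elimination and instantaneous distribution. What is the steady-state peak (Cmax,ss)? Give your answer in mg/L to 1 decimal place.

30.3 mg/L

k = ln2/t½ = ln2/12 ≈ 0.057762 h⁻¹; fraction remaining f = e^(−kτ) = e^(−0.057762×29) ≈ 0.1873.
Accumulation ratio R = 1/(1 − f) ≈ 1/0.8127 ≈ 1.2305.
Each bolus raises the concentration by D/Vd = 2415/98 ≈ 24.643 mg/L.
Steady-state peak Cmax,ss = C₀·R ≈ 24.643 × 1.2305 ≈ 30.323 mg/L.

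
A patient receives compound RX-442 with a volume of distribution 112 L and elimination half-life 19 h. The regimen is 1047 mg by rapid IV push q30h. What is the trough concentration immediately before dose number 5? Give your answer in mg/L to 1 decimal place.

4.6 mg/L

f = (1/2)^(τ/t½) = (1/2)^(30/19) ≈ 0.3347.
C₀ = D/Vd = 1047/112 ≈ 9.348 mg/L.
Before the 5th dose, 4 doses have been given. Superposition: Cmin = C₀·(f + f² + … + f^4).
≈ 9.348 × (0.3347 + 0.1120 + 0.0375 + 0.0125) ≈ 9.348 × 0.4967 ≈ 4.643 mg/L.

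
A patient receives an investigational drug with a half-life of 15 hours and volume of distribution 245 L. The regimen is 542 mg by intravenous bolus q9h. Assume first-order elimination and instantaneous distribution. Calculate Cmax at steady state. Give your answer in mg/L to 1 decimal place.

6.5 mg/L

k = ln2/t½ = ln2/15 ≈ 0.046210 h⁻¹; fraction remaining f = e^(−kτ) = e^(−0.046210×9) ≈ 0.6598.
Accumulation ratio R = 1/(1 − f) ≈ 1/0.3402 ≈ 2.9394.
Each bolus raises the concentration by D/Vd = 542/245 ≈ 2.212 mg/L.
Steady-state peak Cmax,ss = C₀·R ≈ 2.212 × 2.9394 ≈ 6.502 mg/L.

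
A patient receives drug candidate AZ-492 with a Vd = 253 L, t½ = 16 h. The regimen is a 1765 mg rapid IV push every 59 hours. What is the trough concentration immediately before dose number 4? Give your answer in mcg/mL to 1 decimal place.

f = (1/2)^(τ/t½) = (1/2)^(59/16) ≈ 0.0776.
C₀ = D/Vd = 1765/253 ≈ 6.976 mcg/mL.
Before the 4th dose, 3 doses have been given. Superposition: Cmin = C₀·(f + f² + … + f^3).
≈ 6.976 × (0.0776 + 0.0060 + 0.0005) ≈ 6.976 × 0.0841 ≈ 0.587 mcg/mL.

0.6 mcg/mL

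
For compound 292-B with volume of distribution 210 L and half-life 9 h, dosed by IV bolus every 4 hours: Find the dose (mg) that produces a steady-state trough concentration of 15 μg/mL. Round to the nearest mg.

1136 mg

τ/t½ = 4/9 ≈ 0.44444, so f = (1/2)^(4/9) ≈ 0.734867.
Cmin,ss = (D/Vd)·f/(1−f), so D = Cmin,ss·Vd·(1−f)/f.
D = 15 × 210 × (1−f)/f ≈ 15 × 210 × 0.36079 ≈ 1136.49 mg.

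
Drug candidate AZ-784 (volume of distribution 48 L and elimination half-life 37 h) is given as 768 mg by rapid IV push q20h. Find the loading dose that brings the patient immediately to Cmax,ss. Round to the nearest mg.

2458 mg

f = (1/2)^(20/37) ≈ 0.687513; accumulation ratio R = 1/(1−f) ≈ 3.20013.
Loading dose to hit Cmax,ss on first dose: D_load = D_maint·R ≈ 768 × 3.20013 ≈ 2457.70 mg.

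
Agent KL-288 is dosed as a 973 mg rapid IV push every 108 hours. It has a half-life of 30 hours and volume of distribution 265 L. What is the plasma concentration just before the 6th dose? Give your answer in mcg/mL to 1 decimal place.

0.3 mcg/mL

f = (1/2)^(τ/t½) = (1/2)^(108/30) ≈ 0.0825.
C₀ = D/Vd = 973/265 ≈ 3.672 mcg/mL.
Before the 6th dose, 5 doses have been given. Superposition: Cmin = C₀·(f + f² + … + f^5).
≈ 3.672 × (0.0825 + 0.0068 + 0.0006 + 0.0000 + 0.0000) ≈ 3.672 × 0.0899 ≈ 0.330 mcg/mL.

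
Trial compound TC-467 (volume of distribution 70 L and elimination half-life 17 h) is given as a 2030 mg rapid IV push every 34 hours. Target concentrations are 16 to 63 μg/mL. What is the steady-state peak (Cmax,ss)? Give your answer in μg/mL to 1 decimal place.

38.7 μg/mL

The dosing interval is 2 half-lives, so f = 2^(−2) = 0.25.
At steady state, R = 1/(1 − 0.25) = 4/3.
Single-dose peak C₀ = D/Vd = 2030/70 = 29 μg/mL.
Steady-state peak Cmax,ss = C₀·R = 29 × 4/3 ≈ 38.667 μg/mL.
Peak 38.7 μg/mL vs MTC 63 μg/mL: below toxic threshold.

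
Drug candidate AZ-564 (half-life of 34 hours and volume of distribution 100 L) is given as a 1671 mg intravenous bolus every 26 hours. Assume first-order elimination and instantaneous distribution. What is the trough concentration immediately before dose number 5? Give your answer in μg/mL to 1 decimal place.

21.0 μg/mL

f = (1/2)^(τ/t½) = (1/2)^(26/34) ≈ 0.5886.
C₀ = D/Vd = 1671/100 ≈ 16.710 μg/mL.
Before the 5th dose, 4 doses have been given. Superposition: Cmin = C₀·(f + f² + … + f^4).
≈ 16.710 × (0.5886 + 0.3464 + 0.2039 + 0.1200) ≈ 16.710 × 1.2589 ≈ 21.036 μg/mL.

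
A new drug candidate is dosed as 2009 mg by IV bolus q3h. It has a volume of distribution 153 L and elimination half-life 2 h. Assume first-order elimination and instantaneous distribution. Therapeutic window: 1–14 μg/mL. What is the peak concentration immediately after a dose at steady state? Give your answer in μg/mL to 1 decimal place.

τ/t½ = 3/2 ≈ 1.5, so fraction remaining f = (1/2)^(3/2) ≈ 0.3536.
Accumulation ratio R = 1/(1 − f) ≈ 1/0.6464 ≈ 1.5470.
Each bolus raises the concentration by D/Vd = 2009/153 ≈ 13.131 μg/mL.
Cmax,ss = C₀/(1 − f) ≈ 13.131/0.6464 ≈ 20.314 μg/mL.
Peak 20.3 μg/mL vs MTC 14 μg/mL: exceeds toxic threshold.

20.3 μg/mL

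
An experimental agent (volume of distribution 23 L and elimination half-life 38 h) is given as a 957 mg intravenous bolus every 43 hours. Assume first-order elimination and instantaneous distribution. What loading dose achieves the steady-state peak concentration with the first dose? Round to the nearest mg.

f = (1/2)^(43/38) ≈ 0.456416; accumulation ratio R = 1/(1−f) ≈ 1.83964.
Loading dose to hit Cmax,ss on first dose: D_load = D_maint·R ≈ 957 × 1.83964 ≈ 1760.54 mg.

1761 mg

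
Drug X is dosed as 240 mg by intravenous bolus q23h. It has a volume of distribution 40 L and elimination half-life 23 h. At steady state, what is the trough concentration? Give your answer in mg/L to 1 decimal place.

τ = 23 h = 1 half-life, so f = (1/2)^1 = 0.5.
Accumulation ratio R = 1/(1 − f) = 1/0.5 = 2/1.
Single-dose peak C₀ = D/Vd = 240/40 = 6 mg/L.
Steady-state peak Cmax,ss = C₀·R = 6 × 2/1 ≈ 12.000 mg/L.
Steady-state trough Cmin,ss = Cmax,ss·f ≈ 12.000 × 0.5 ≈ 6.000 mg/L.

6.0 mg/L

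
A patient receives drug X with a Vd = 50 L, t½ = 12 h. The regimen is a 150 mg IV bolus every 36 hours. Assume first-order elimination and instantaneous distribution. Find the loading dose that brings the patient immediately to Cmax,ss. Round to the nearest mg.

f = (1/2)^(36/12) ≈ 0.125000; accumulation ratio R = 1/(1−f) ≈ 1.14286.
Loading dose to hit Cmax,ss on first dose: D_load = D_maint·R ≈ 150 × 1.14286 ≈ 171.43 mg.

171 mg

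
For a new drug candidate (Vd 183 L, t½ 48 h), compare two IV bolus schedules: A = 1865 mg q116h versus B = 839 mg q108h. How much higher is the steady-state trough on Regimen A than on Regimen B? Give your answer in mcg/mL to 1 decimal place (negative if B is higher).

1.1 mcg/mL

Regimen A: f = (1/2)^(116/48) ≈ 0.1873; Cmin,ss = (1865/183)·f/(1−f) ≈ 2.349 mcg/mL.
Regimen B: f = (1/2)^(108/48) ≈ 0.2102; Cmin,ss = (839/183)·f/(1−f) ≈ 1.220 mcg/mL.
Difference ≈ 2.349 − 1.220 ≈ 1.129 mcg/mL.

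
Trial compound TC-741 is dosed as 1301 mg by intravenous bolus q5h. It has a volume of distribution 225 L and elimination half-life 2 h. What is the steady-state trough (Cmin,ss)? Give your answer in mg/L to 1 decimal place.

1.2 mg/L

Over one 5-h interval, 5/2 ≈ 2.5 half-lives elapse, leaving f ≈ 0.1768 of each dose.
Single-dose peak C₀ = D/Vd = 1301/225 ≈ 5.782 mg/L.
Steady-state trough Cmin,ss = C₀·f/(1−f) ≈ 5.782 × 0.1768/0.8232 ≈ 1.242 mg/L.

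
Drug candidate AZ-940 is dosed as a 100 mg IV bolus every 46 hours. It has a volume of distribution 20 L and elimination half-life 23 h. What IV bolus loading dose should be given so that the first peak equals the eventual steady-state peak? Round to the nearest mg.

f = (1/2)^(46/23) ≈ 0.250000; accumulation ratio R = 1/(1−f) ≈ 1.33333.
Loading dose to hit Cmax,ss on first dose: D_load = D_maint·R ≈ 100 × 1.33333 ≈ 133.33 mg.

133 mg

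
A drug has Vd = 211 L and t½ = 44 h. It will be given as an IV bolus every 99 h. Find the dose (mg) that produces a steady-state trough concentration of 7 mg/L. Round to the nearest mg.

5549 mg

τ/t½ = 99/44 ≈ 2.25, so f = (1/2)^(99/44) ≈ 0.210224.
Cmin,ss = (D/Vd)·f/(1−f), so D = Cmin,ss·Vd·(1−f)/f.
D = 7 × 211 × (1−f)/f ≈ 7 × 211 × 3.75683 ≈ 5548.84 mg.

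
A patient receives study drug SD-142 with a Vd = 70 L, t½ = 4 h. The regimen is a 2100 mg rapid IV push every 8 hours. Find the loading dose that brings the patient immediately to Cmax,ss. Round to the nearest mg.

f = (1/2)^(8/4) ≈ 0.250000; accumulation ratio R = 1/(1−f) ≈ 1.33333.
Loading dose to hit Cmax,ss on first dose: D_load = D_maint·R ≈ 2100 × 1.33333 ≈ 2799.99 mg.

2800 mg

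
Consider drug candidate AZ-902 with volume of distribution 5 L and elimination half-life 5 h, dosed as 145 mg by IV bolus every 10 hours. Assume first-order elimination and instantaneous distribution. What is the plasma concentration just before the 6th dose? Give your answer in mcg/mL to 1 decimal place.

9.7 mcg/mL

f = (1/2)^(τ/t½) = (1/2)^(10/5) ≈ 0.2500.
C₀ = D/Vd = 145/5 ≈ 29.000 mcg/mL.
Before the 6th dose, 5 doses have been given. Superposition: Cmin = C₀·(f + f² + … + f^5).
≈ 29.000 × (0.2500 + 0.0625 + 0.0156 + 0.0039 + 0.0010) ≈ 29.000 × 0.3330 ≈ 9.657 mcg/mL.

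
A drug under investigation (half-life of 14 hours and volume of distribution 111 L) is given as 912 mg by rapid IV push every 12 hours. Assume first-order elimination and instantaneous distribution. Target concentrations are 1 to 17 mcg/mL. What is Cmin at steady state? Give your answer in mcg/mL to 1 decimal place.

10.1 mcg/mL

k = ln2/t½ = ln2/14 ≈ 0.049511 h⁻¹; fraction remaining f = e^(−kτ) = e^(−0.049511×12) ≈ 0.5520.
At steady state, accumulation factor R = 1/(1 − e^(−kτ)) ≈ 2.2321.
Each bolus raises the concentration by D/Vd = 912/111 ≈ 8.216 mcg/mL.
Steady-state peak Cmax,ss = C₀·R ≈ 8.216 × 2.2321 ≈ 18.339 mcg/mL.
Steady-state trough Cmin,ss = Cmax,ss·f ≈ 18.339 × 0.5520 ≈ 10.123 mcg/mL.
Trough 10.1 mcg/mL vs MEC 1 mcg/mL: adequate.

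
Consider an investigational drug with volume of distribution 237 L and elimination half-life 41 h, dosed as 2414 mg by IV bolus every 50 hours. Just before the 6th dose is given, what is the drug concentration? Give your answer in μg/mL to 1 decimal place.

f = (1/2)^(τ/t½) = (1/2)^(50/41) ≈ 0.4294.
C₀ = D/Vd = 2414/237 ≈ 10.186 μg/mL.
Before the 6th dose, 5 doses have been given. Superposition: Cmin = C₀·(f + f² + … + f^5).
≈ 10.186 × (0.4294 + 0.1844 + 0.0792 + 0.0340 + 0.0146) ≈ 10.186 × 0.7416 ≈ 7.554 μg/mL.

7.6 μg/mL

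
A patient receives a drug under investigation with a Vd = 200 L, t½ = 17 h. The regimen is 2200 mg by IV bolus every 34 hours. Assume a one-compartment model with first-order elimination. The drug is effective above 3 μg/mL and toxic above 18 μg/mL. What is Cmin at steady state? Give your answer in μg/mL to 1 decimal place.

3.7 μg/mL

The dosing interval is 2 half-lives, so f = 2^(−2) = 0.25.
Accumulation ratio R = 1/(1 − f) = 1/0.75 = 4/3.
Single-dose peak C₀ = D/Vd = 2200/200 = 11 μg/mL.
Steady-state peak Cmax,ss = C₀·R = 11 × 4/3 ≈ 14.667 μg/mL.
Steady-state trough Cmin,ss = Cmax,ss·f ≈ 14.667 × 0.25 ≈ 3.667 μg/mL.
Trough 3.7 μg/mL vs MEC 3 μg/mL: adequate.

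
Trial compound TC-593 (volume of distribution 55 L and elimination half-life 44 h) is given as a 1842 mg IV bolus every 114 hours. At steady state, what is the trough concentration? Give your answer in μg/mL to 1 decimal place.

6.7 μg/mL

τ/t½ = 114/44 ≈ 2.5909, so fraction remaining f = (1/2)^(114/44) ≈ 0.1660.
Accumulation ratio R = 1/(1 − f) ≈ 1/0.8340 ≈ 1.1990.
Each bolus raises the concentration by D/Vd = 1842/55 ≈ 33.491 μg/mL.
Cmax,ss = C₀/(1 − f) ≈ 33.491/0.8340 ≈ 40.157 μg/mL.
Steady-state trough Cmin,ss = Cmax,ss·f ≈ 40.157 × 0.1660 ≈ 6.666 μg/mL.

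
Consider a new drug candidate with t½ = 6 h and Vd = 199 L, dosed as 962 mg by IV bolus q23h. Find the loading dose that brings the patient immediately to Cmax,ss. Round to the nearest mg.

f = (1/2)^(23/6) ≈ 0.070154; accumulation ratio R = 1/(1−f) ≈ 1.07545.
Loading dose to hit Cmax,ss on first dose: D_load = D_maint·R ≈ 962 × 1.07545 ≈ 1034.58 mg.

1035 mg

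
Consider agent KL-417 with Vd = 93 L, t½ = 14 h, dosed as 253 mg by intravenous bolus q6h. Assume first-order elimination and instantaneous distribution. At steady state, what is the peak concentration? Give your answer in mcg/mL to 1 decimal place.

10.6 mcg/mL

k = ln2/t½ = ln2/14 ≈ 0.049511 h⁻¹; fraction remaining f = e^(−kτ) = e^(−0.049511×6) ≈ 0.7430.
At steady state, accumulation factor R = 1/(1 − e^(−kτ)) ≈ 3.8911.
Each bolus raises the concentration by D/Vd = 253/93 ≈ 2.720 mcg/mL.
Cmax,ss = C₀/(1 − f) ≈ 2.720/0.2570 ≈ 10.584 mcg/mL.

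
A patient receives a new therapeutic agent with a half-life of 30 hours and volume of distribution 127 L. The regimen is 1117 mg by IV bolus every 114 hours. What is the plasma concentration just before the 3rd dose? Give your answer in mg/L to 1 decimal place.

f = (1/2)^(τ/t½) = (1/2)^(114/30) ≈ 0.0718.
C₀ = D/Vd = 1117/127 ≈ 8.795 mg/L.
Before the 3rd dose, 2 doses have been given. Superposition: Cmin = C₀·(f + f²).
≈ 8.795 × (0.0718 + 0.0052) ≈ 8.795 × 0.0770 ≈ 0.677 mg/L.

0.7 mg/L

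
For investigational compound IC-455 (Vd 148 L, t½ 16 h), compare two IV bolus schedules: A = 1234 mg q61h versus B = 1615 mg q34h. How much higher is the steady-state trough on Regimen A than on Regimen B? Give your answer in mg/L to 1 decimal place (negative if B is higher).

-2.6 mg/L

Regimen A: f = (1/2)^(61/16) ≈ 0.0712; Cmin,ss = (1234/148)·f/(1−f) ≈ 0.639 mg/L.
Regimen B: f = (1/2)^(34/16) ≈ 0.2293; Cmin,ss = (1615/148)·f/(1−f) ≈ 3.247 mg/L.
Difference ≈ 0.639 − 3.247 ≈ -2.608 mg/L.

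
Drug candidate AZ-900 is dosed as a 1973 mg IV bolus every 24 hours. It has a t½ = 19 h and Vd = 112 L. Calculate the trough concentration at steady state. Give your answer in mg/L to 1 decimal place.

τ/t½ = 24/19 ≈ 1.2632, so fraction remaining f = (1/2)^(24/19) ≈ 0.4166.
Accumulation ratio R = 1/(1 − f) ≈ 1/0.5834 ≈ 1.7141.
Single-dose peak C₀ = D/Vd = 1973/112 ≈ 17.616 mg/L.
Steady-state peak Cmax,ss = C₀·R ≈ 17.616 × 1.7141 ≈ 30.196 mg/L.
Steady-state trough Cmin,ss = Cmax,ss·f ≈ 30.196 × 0.4166 ≈ 12.580 mg/L.

12.6 mg/L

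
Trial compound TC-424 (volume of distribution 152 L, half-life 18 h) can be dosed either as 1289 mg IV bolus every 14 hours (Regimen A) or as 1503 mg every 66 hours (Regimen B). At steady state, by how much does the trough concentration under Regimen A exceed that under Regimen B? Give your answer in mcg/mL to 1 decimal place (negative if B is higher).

11.0 mcg/mL

Regimen A: f = (1/2)^(14/18) ≈ 0.5833; Cmin,ss = (1289/152)·f/(1−f) ≈ 11.871 mcg/mL.
Regimen B: f = (1/2)^(66/18) ≈ 0.0787; Cmin,ss = (1503/152)·f/(1−f) ≈ 0.845 mcg/mL.
Difference ≈ 11.871 − 0.845 ≈ 11.026 mcg/mL.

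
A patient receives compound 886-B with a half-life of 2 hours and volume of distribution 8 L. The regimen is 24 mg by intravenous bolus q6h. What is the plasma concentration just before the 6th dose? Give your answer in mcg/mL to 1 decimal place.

f = (1/2)^(τ/t½) = (1/2)^(6/2) ≈ 0.1250.
C₀ = D/Vd = 24/8 ≈ 3.000 mcg/mL.
Before the 6th dose, 5 doses have been given. Superposition: Cmin = C₀·(f + f² + … + f^5).
≈ 3.000 × (0.1250 + 0.0156 + 0.0020 + 0.0002 + 0.0000) ≈ 3.000 × 0.1428 ≈ 0.428 mcg/mL.

0.4 mcg/mL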